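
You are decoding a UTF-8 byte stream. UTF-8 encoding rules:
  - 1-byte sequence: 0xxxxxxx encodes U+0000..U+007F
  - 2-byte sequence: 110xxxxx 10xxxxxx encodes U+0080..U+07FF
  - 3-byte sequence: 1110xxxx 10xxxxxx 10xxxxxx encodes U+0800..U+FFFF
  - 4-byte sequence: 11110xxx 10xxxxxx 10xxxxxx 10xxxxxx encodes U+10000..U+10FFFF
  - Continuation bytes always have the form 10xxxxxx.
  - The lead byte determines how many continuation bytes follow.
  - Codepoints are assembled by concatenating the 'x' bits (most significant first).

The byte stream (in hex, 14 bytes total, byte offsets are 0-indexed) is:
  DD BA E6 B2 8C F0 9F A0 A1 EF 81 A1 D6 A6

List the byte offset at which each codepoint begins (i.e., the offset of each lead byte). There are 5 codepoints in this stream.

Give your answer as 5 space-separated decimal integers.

Byte[0]=DD: 2-byte lead, need 1 cont bytes. acc=0x1D
Byte[1]=BA: continuation. acc=(acc<<6)|0x3A=0x77A
Completed: cp=U+077A (starts at byte 0)
Byte[2]=E6: 3-byte lead, need 2 cont bytes. acc=0x6
Byte[3]=B2: continuation. acc=(acc<<6)|0x32=0x1B2
Byte[4]=8C: continuation. acc=(acc<<6)|0x0C=0x6C8C
Completed: cp=U+6C8C (starts at byte 2)
Byte[5]=F0: 4-byte lead, need 3 cont bytes. acc=0x0
Byte[6]=9F: continuation. acc=(acc<<6)|0x1F=0x1F
Byte[7]=A0: continuation. acc=(acc<<6)|0x20=0x7E0
Byte[8]=A1: continuation. acc=(acc<<6)|0x21=0x1F821
Completed: cp=U+1F821 (starts at byte 5)
Byte[9]=EF: 3-byte lead, need 2 cont bytes. acc=0xF
Byte[10]=81: continuation. acc=(acc<<6)|0x01=0x3C1
Byte[11]=A1: continuation. acc=(acc<<6)|0x21=0xF061
Completed: cp=U+F061 (starts at byte 9)
Byte[12]=D6: 2-byte lead, need 1 cont bytes. acc=0x16
Byte[13]=A6: continuation. acc=(acc<<6)|0x26=0x5A6
Completed: cp=U+05A6 (starts at byte 12)

Answer: 0 2 5 9 12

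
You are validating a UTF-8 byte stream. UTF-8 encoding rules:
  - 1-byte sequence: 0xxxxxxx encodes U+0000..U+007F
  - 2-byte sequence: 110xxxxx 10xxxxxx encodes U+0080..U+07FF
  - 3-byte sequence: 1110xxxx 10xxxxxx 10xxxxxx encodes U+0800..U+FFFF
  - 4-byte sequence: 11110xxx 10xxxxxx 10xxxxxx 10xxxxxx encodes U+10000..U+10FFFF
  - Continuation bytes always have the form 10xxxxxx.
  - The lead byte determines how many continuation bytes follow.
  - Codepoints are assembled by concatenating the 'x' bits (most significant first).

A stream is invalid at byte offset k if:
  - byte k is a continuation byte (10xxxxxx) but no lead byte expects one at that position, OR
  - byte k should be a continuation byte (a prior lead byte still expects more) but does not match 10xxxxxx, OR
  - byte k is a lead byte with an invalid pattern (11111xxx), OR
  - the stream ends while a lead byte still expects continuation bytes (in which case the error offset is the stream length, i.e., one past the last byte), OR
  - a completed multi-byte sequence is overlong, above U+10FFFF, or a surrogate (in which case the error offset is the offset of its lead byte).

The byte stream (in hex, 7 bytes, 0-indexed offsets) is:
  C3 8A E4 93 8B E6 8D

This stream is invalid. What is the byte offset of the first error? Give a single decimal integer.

Answer: 7

Derivation:
Byte[0]=C3: 2-byte lead, need 1 cont bytes. acc=0x3
Byte[1]=8A: continuation. acc=(acc<<6)|0x0A=0xCA
Completed: cp=U+00CA (starts at byte 0)
Byte[2]=E4: 3-byte lead, need 2 cont bytes. acc=0x4
Byte[3]=93: continuation. acc=(acc<<6)|0x13=0x113
Byte[4]=8B: continuation. acc=(acc<<6)|0x0B=0x44CB
Completed: cp=U+44CB (starts at byte 2)
Byte[5]=E6: 3-byte lead, need 2 cont bytes. acc=0x6
Byte[6]=8D: continuation. acc=(acc<<6)|0x0D=0x18D
Byte[7]: stream ended, expected continuation. INVALID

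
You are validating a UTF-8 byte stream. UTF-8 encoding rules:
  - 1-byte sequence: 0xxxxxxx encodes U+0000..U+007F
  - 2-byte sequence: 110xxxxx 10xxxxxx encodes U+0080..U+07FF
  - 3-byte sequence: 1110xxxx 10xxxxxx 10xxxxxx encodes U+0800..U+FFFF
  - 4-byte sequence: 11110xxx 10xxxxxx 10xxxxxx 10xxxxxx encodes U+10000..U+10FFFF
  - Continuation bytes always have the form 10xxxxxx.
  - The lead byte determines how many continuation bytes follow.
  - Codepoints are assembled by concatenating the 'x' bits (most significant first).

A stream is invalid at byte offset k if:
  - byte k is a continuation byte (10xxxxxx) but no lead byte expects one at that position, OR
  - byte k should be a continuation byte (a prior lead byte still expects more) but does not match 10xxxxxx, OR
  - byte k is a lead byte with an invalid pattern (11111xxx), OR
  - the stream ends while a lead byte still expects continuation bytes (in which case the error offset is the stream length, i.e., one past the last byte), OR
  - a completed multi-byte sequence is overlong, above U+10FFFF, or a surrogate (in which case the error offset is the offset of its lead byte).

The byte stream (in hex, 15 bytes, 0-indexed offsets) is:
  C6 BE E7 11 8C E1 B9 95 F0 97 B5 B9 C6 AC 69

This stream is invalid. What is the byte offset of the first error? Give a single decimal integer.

Answer: 3

Derivation:
Byte[0]=C6: 2-byte lead, need 1 cont bytes. acc=0x6
Byte[1]=BE: continuation. acc=(acc<<6)|0x3E=0x1BE
Completed: cp=U+01BE (starts at byte 0)
Byte[2]=E7: 3-byte lead, need 2 cont bytes. acc=0x7
Byte[3]=11: expected 10xxxxxx continuation. INVALID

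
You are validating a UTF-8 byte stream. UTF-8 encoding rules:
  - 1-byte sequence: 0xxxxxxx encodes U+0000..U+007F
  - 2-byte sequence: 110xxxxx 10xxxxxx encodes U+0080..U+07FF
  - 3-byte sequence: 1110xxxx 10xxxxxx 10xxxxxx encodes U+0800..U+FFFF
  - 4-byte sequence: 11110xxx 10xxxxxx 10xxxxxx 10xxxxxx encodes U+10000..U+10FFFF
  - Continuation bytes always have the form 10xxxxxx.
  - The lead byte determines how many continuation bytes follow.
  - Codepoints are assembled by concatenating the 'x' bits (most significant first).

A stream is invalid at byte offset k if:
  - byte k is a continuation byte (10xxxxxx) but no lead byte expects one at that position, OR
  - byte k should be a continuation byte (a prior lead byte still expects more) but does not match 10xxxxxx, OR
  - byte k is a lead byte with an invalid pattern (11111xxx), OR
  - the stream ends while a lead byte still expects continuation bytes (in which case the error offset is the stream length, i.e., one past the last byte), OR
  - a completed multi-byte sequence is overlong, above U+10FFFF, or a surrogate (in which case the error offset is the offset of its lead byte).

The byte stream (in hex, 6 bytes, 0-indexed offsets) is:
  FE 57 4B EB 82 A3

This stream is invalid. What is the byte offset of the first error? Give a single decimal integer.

Byte[0]=FE: INVALID lead byte (not 0xxx/110x/1110/11110)

Answer: 0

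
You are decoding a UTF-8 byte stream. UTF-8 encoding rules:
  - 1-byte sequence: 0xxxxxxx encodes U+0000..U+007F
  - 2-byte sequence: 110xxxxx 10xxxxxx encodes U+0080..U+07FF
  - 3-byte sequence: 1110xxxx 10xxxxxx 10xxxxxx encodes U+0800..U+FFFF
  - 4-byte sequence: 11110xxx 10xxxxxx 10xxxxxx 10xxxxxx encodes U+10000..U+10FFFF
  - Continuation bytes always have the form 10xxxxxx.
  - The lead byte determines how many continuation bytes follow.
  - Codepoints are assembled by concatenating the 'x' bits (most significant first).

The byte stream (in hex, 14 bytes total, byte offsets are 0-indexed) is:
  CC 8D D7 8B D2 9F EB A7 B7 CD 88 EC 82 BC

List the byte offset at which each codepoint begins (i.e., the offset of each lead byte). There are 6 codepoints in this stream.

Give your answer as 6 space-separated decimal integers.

Answer: 0 2 4 6 9 11

Derivation:
Byte[0]=CC: 2-byte lead, need 1 cont bytes. acc=0xC
Byte[1]=8D: continuation. acc=(acc<<6)|0x0D=0x30D
Completed: cp=U+030D (starts at byte 0)
Byte[2]=D7: 2-byte lead, need 1 cont bytes. acc=0x17
Byte[3]=8B: continuation. acc=(acc<<6)|0x0B=0x5CB
Completed: cp=U+05CB (starts at byte 2)
Byte[4]=D2: 2-byte lead, need 1 cont bytes. acc=0x12
Byte[5]=9F: continuation. acc=(acc<<6)|0x1F=0x49F
Completed: cp=U+049F (starts at byte 4)
Byte[6]=EB: 3-byte lead, need 2 cont bytes. acc=0xB
Byte[7]=A7: continuation. acc=(acc<<6)|0x27=0x2E7
Byte[8]=B7: continuation. acc=(acc<<6)|0x37=0xB9F7
Completed: cp=U+B9F7 (starts at byte 6)
Byte[9]=CD: 2-byte lead, need 1 cont bytes. acc=0xD
Byte[10]=88: continuation. acc=(acc<<6)|0x08=0x348
Completed: cp=U+0348 (starts at byte 9)
Byte[11]=EC: 3-byte lead, need 2 cont bytes. acc=0xC
Byte[12]=82: continuation. acc=(acc<<6)|0x02=0x302
Byte[13]=BC: continuation. acc=(acc<<6)|0x3C=0xC0BC
Completed: cp=U+C0BC (starts at byte 11)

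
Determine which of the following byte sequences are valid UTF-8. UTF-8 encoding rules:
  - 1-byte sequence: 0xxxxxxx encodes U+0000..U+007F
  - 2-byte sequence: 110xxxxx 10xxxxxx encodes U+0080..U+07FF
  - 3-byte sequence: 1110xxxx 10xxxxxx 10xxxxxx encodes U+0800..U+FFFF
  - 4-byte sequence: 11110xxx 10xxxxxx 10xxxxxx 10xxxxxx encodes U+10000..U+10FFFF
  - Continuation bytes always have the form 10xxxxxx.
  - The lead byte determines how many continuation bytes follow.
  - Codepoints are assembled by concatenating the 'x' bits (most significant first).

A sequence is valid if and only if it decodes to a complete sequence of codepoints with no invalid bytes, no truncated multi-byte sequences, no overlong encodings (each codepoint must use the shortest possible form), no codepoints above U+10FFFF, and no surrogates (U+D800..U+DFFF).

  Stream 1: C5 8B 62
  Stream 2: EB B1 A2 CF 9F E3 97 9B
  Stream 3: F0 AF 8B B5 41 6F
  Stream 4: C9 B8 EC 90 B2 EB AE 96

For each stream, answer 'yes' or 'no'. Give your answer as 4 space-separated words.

Answer: yes yes yes yes

Derivation:
Stream 1: decodes cleanly. VALID
Stream 2: decodes cleanly. VALID
Stream 3: decodes cleanly. VALID
Stream 4: decodes cleanly. VALID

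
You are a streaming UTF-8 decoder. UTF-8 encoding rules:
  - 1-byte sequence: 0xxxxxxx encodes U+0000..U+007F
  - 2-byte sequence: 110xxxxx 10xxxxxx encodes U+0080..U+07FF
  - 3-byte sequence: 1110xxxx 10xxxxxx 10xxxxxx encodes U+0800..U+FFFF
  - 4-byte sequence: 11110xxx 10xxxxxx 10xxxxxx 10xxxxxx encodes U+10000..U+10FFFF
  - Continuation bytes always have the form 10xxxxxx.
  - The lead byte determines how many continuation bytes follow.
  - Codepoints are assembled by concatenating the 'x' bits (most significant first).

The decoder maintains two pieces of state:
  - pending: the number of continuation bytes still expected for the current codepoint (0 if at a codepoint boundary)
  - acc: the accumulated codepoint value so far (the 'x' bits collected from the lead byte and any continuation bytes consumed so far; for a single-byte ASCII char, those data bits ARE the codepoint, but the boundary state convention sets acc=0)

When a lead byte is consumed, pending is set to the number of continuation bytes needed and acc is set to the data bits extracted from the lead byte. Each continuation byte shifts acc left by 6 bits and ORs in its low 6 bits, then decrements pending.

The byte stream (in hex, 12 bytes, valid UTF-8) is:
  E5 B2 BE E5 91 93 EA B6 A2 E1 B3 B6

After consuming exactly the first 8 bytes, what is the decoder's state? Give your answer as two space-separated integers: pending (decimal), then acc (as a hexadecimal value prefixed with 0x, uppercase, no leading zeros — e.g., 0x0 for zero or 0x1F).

Answer: 1 0x2B6

Derivation:
Byte[0]=E5: 3-byte lead. pending=2, acc=0x5
Byte[1]=B2: continuation. acc=(acc<<6)|0x32=0x172, pending=1
Byte[2]=BE: continuation. acc=(acc<<6)|0x3E=0x5CBE, pending=0
Byte[3]=E5: 3-byte lead. pending=2, acc=0x5
Byte[4]=91: continuation. acc=(acc<<6)|0x11=0x151, pending=1
Byte[5]=93: continuation. acc=(acc<<6)|0x13=0x5453, pending=0
Byte[6]=EA: 3-byte lead. pending=2, acc=0xA
Byte[7]=B6: continuation. acc=(acc<<6)|0x36=0x2B6, pending=1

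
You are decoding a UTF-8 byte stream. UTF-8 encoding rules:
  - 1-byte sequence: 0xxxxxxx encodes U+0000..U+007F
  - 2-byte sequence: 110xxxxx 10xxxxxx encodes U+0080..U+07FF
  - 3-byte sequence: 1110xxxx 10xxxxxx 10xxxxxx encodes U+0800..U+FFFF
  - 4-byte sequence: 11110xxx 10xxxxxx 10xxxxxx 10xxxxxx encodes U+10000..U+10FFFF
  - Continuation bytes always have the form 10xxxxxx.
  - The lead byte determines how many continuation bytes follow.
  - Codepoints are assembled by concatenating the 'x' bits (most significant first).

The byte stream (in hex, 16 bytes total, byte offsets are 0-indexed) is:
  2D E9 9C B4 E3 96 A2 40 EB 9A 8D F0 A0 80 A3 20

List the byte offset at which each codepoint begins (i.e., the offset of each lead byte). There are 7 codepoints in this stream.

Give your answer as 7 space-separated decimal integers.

Answer: 0 1 4 7 8 11 15

Derivation:
Byte[0]=2D: 1-byte ASCII. cp=U+002D
Byte[1]=E9: 3-byte lead, need 2 cont bytes. acc=0x9
Byte[2]=9C: continuation. acc=(acc<<6)|0x1C=0x25C
Byte[3]=B4: continuation. acc=(acc<<6)|0x34=0x9734
Completed: cp=U+9734 (starts at byte 1)
Byte[4]=E3: 3-byte lead, need 2 cont bytes. acc=0x3
Byte[5]=96: continuation. acc=(acc<<6)|0x16=0xD6
Byte[6]=A2: continuation. acc=(acc<<6)|0x22=0x35A2
Completed: cp=U+35A2 (starts at byte 4)
Byte[7]=40: 1-byte ASCII. cp=U+0040
Byte[8]=EB: 3-byte lead, need 2 cont bytes. acc=0xB
Byte[9]=9A: continuation. acc=(acc<<6)|0x1A=0x2DA
Byte[10]=8D: continuation. acc=(acc<<6)|0x0D=0xB68D
Completed: cp=U+B68D (starts at byte 8)
Byte[11]=F0: 4-byte lead, need 3 cont bytes. acc=0x0
Byte[12]=A0: continuation. acc=(acc<<6)|0x20=0x20
Byte[13]=80: continuation. acc=(acc<<6)|0x00=0x800
Byte[14]=A3: continuation. acc=(acc<<6)|0x23=0x20023
Completed: cp=U+20023 (starts at byte 11)
Byte[15]=20: 1-byte ASCII. cp=U+0020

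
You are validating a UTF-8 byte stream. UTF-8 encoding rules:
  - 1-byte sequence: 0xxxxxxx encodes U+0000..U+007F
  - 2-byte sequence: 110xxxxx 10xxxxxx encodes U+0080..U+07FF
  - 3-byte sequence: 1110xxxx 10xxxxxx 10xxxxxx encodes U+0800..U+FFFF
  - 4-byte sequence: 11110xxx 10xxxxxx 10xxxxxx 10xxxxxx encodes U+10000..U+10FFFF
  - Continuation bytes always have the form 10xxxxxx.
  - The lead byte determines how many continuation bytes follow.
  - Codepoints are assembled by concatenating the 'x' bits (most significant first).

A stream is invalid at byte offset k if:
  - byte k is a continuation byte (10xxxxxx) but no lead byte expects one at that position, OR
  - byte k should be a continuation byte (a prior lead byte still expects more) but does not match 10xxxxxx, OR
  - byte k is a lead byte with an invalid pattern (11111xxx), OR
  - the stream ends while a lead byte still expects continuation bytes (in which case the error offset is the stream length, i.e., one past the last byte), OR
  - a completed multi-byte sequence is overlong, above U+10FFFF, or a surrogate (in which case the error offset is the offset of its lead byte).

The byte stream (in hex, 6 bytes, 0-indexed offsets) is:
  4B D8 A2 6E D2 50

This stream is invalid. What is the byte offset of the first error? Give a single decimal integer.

Answer: 5

Derivation:
Byte[0]=4B: 1-byte ASCII. cp=U+004B
Byte[1]=D8: 2-byte lead, need 1 cont bytes. acc=0x18
Byte[2]=A2: continuation. acc=(acc<<6)|0x22=0x622
Completed: cp=U+0622 (starts at byte 1)
Byte[3]=6E: 1-byte ASCII. cp=U+006E
Byte[4]=D2: 2-byte lead, need 1 cont bytes. acc=0x12
Byte[5]=50: expected 10xxxxxx continuation. INVALID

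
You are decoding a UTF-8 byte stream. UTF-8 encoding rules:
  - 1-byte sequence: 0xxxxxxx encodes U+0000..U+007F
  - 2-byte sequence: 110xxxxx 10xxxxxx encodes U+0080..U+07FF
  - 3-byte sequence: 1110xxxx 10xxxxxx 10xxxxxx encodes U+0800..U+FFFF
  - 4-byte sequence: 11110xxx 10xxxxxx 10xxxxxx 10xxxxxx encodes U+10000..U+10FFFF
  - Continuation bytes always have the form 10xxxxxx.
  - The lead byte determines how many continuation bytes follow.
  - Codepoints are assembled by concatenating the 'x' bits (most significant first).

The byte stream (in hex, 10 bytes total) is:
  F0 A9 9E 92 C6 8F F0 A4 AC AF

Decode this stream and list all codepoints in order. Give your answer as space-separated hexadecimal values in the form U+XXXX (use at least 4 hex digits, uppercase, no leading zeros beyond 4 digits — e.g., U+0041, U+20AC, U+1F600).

Answer: U+29792 U+018F U+24B2F

Derivation:
Byte[0]=F0: 4-byte lead, need 3 cont bytes. acc=0x0
Byte[1]=A9: continuation. acc=(acc<<6)|0x29=0x29
Byte[2]=9E: continuation. acc=(acc<<6)|0x1E=0xA5E
Byte[3]=92: continuation. acc=(acc<<6)|0x12=0x29792
Completed: cp=U+29792 (starts at byte 0)
Byte[4]=C6: 2-byte lead, need 1 cont bytes. acc=0x6
Byte[5]=8F: continuation. acc=(acc<<6)|0x0F=0x18F
Completed: cp=U+018F (starts at byte 4)
Byte[6]=F0: 4-byte lead, need 3 cont bytes. acc=0x0
Byte[7]=A4: continuation. acc=(acc<<6)|0x24=0x24
Byte[8]=AC: continuation. acc=(acc<<6)|0x2C=0x92C
Byte[9]=AF: continuation. acc=(acc<<6)|0x2F=0x24B2F
Completed: cp=U+24B2F (starts at byte 6)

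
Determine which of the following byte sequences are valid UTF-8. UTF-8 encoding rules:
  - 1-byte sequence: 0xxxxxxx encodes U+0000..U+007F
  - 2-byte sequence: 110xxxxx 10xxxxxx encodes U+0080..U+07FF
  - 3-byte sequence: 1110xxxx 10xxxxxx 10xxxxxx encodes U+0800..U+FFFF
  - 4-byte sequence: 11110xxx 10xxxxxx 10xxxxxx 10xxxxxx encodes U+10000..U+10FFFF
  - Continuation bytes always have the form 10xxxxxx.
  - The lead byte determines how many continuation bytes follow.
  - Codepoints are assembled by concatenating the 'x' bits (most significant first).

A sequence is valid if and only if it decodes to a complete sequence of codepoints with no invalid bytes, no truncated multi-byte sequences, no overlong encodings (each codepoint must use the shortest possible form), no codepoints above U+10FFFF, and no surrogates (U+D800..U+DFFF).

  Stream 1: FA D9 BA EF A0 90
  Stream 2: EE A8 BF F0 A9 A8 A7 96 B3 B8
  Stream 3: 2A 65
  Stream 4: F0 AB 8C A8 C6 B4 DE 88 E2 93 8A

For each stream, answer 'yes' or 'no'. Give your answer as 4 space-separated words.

Answer: no no yes yes

Derivation:
Stream 1: error at byte offset 0. INVALID
Stream 2: error at byte offset 7. INVALID
Stream 3: decodes cleanly. VALID
Stream 4: decodes cleanly. VALID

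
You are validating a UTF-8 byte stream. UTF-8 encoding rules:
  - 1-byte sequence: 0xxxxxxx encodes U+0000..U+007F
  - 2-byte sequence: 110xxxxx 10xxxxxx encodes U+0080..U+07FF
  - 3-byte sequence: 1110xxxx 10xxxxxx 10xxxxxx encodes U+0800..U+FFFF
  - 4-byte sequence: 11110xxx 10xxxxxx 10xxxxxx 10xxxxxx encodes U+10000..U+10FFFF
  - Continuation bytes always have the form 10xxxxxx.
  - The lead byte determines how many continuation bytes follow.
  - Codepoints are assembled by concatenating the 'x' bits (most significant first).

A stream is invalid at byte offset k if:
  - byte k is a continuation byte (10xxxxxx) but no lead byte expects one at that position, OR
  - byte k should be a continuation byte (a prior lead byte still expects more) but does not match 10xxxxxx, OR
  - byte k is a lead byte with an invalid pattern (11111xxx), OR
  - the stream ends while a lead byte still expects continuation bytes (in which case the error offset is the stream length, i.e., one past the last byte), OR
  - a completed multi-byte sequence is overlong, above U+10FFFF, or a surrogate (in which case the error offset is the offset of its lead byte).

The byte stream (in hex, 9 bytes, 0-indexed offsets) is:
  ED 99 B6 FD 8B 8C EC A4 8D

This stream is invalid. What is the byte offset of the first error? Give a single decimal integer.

Answer: 3

Derivation:
Byte[0]=ED: 3-byte lead, need 2 cont bytes. acc=0xD
Byte[1]=99: continuation. acc=(acc<<6)|0x19=0x359
Byte[2]=B6: continuation. acc=(acc<<6)|0x36=0xD676
Completed: cp=U+D676 (starts at byte 0)
Byte[3]=FD: INVALID lead byte (not 0xxx/110x/1110/11110)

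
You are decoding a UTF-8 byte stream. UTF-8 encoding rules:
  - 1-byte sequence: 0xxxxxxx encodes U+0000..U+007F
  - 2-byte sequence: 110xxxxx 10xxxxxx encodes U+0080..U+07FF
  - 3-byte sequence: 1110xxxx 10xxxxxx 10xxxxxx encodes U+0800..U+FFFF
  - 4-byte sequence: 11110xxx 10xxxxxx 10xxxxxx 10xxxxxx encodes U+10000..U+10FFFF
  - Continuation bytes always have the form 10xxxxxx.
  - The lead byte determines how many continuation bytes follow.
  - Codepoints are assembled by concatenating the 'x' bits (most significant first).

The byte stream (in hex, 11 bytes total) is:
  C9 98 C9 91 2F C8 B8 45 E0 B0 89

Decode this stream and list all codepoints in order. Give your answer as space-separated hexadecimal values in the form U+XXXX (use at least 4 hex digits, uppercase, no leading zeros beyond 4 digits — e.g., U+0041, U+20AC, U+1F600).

Byte[0]=C9: 2-byte lead, need 1 cont bytes. acc=0x9
Byte[1]=98: continuation. acc=(acc<<6)|0x18=0x258
Completed: cp=U+0258 (starts at byte 0)
Byte[2]=C9: 2-byte lead, need 1 cont bytes. acc=0x9
Byte[3]=91: continuation. acc=(acc<<6)|0x11=0x251
Completed: cp=U+0251 (starts at byte 2)
Byte[4]=2F: 1-byte ASCII. cp=U+002F
Byte[5]=C8: 2-byte lead, need 1 cont bytes. acc=0x8
Byte[6]=B8: continuation. acc=(acc<<6)|0x38=0x238
Completed: cp=U+0238 (starts at byte 5)
Byte[7]=45: 1-byte ASCII. cp=U+0045
Byte[8]=E0: 3-byte lead, need 2 cont bytes. acc=0x0
Byte[9]=B0: continuation. acc=(acc<<6)|0x30=0x30
Byte[10]=89: continuation. acc=(acc<<6)|0x09=0xC09
Completed: cp=U+0C09 (starts at byte 8)

Answer: U+0258 U+0251 U+002F U+0238 U+0045 U+0C09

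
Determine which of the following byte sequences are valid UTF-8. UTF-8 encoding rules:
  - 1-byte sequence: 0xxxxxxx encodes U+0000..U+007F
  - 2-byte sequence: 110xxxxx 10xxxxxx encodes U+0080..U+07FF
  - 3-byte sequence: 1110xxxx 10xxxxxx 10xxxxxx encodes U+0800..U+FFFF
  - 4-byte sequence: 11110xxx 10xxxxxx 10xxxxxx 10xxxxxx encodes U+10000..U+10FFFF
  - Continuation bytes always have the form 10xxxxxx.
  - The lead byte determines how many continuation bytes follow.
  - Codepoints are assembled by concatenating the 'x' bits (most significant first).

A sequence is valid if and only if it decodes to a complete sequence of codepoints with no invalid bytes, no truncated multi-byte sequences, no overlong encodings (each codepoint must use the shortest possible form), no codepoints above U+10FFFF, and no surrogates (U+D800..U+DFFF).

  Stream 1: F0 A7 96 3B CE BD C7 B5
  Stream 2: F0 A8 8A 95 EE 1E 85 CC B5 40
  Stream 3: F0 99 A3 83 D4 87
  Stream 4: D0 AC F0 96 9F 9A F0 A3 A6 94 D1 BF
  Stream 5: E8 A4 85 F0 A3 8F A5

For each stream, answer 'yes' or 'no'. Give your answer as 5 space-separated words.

Answer: no no yes yes yes

Derivation:
Stream 1: error at byte offset 3. INVALID
Stream 2: error at byte offset 5. INVALID
Stream 3: decodes cleanly. VALID
Stream 4: decodes cleanly. VALID
Stream 5: decodes cleanly. VALID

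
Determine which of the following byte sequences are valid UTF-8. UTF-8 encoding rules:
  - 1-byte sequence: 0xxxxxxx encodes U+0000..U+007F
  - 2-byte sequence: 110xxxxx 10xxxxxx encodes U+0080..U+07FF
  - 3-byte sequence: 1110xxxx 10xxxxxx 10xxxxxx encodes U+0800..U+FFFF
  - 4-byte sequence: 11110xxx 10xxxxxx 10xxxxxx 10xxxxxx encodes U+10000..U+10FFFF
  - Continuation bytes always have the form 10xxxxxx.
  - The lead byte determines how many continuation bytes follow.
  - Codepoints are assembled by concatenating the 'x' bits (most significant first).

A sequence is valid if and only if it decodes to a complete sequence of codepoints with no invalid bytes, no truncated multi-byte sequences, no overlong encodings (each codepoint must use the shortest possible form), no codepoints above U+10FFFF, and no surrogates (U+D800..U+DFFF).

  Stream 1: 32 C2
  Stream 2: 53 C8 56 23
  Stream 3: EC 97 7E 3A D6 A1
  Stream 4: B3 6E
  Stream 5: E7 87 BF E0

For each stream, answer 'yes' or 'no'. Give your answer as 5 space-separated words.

Answer: no no no no no

Derivation:
Stream 1: error at byte offset 2. INVALID
Stream 2: error at byte offset 2. INVALID
Stream 3: error at byte offset 2. INVALID
Stream 4: error at byte offset 0. INVALID
Stream 5: error at byte offset 4. INVALID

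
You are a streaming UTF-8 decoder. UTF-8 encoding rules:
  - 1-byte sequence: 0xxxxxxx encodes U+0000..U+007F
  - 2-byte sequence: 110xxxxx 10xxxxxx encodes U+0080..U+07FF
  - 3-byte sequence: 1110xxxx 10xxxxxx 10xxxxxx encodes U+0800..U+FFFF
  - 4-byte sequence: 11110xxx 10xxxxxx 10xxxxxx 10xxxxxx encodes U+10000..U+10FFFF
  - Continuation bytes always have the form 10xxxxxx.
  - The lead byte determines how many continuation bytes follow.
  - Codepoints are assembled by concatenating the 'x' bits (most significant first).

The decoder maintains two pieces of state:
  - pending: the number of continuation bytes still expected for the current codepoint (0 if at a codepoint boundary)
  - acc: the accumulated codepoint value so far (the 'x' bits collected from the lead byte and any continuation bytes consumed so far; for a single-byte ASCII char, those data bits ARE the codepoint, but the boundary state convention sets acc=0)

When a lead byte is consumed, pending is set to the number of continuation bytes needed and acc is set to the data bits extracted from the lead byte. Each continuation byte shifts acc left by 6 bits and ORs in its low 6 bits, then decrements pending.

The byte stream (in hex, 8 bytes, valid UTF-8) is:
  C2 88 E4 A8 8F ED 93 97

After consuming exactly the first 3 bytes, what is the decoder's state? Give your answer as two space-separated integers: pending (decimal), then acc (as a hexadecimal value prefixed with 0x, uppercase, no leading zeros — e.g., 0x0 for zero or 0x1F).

Byte[0]=C2: 2-byte lead. pending=1, acc=0x2
Byte[1]=88: continuation. acc=(acc<<6)|0x08=0x88, pending=0
Byte[2]=E4: 3-byte lead. pending=2, acc=0x4

Answer: 2 0x4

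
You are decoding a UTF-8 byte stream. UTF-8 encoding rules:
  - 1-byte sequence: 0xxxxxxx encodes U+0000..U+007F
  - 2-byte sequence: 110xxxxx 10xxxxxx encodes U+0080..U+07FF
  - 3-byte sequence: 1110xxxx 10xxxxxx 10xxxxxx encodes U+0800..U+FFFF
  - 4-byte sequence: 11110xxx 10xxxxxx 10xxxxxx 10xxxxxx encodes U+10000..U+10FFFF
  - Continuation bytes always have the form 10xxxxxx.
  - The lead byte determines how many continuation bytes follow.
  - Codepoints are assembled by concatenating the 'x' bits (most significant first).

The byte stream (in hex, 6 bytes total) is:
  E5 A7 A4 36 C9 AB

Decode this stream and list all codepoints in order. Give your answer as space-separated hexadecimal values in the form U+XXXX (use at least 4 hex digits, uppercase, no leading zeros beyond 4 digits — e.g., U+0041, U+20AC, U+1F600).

Byte[0]=E5: 3-byte lead, need 2 cont bytes. acc=0x5
Byte[1]=A7: continuation. acc=(acc<<6)|0x27=0x167
Byte[2]=A4: continuation. acc=(acc<<6)|0x24=0x59E4
Completed: cp=U+59E4 (starts at byte 0)
Byte[3]=36: 1-byte ASCII. cp=U+0036
Byte[4]=C9: 2-byte lead, need 1 cont bytes. acc=0x9
Byte[5]=AB: continuation. acc=(acc<<6)|0x2B=0x26B
Completed: cp=U+026B (starts at byte 4)

Answer: U+59E4 U+0036 U+026B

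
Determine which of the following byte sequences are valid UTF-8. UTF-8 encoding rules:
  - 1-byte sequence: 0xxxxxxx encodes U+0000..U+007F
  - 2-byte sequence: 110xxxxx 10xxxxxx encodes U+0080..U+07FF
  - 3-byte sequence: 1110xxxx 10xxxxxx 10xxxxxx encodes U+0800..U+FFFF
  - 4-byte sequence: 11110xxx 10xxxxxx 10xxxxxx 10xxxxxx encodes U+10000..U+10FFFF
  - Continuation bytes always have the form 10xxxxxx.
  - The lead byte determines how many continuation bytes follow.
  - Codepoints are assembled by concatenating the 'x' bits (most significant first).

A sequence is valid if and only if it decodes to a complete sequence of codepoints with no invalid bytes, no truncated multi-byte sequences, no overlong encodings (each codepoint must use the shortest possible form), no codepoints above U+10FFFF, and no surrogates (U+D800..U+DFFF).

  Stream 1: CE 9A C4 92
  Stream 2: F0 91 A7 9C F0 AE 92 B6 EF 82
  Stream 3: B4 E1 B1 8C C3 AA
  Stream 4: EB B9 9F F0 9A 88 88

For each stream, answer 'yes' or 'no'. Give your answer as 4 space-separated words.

Answer: yes no no yes

Derivation:
Stream 1: decodes cleanly. VALID
Stream 2: error at byte offset 10. INVALID
Stream 3: error at byte offset 0. INVALID
Stream 4: decodes cleanly. VALID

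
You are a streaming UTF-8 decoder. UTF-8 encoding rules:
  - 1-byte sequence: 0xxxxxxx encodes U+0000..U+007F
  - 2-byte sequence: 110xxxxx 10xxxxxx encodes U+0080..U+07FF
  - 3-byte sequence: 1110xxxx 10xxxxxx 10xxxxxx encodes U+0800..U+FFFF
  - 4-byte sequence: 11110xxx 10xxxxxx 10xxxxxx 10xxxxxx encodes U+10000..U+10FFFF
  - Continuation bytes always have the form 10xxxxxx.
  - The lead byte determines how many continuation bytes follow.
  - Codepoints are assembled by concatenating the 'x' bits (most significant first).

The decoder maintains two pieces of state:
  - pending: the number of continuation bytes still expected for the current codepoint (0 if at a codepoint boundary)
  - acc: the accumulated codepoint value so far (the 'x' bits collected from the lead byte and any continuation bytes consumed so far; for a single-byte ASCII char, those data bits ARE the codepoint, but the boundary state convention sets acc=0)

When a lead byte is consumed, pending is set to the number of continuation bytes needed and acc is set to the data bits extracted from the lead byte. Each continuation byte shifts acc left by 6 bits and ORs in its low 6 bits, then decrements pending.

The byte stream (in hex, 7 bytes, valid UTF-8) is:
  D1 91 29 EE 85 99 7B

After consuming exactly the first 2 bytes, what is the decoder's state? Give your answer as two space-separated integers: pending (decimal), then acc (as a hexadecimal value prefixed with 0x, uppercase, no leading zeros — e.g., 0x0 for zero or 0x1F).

Byte[0]=D1: 2-byte lead. pending=1, acc=0x11
Byte[1]=91: continuation. acc=(acc<<6)|0x11=0x451, pending=0

Answer: 0 0x451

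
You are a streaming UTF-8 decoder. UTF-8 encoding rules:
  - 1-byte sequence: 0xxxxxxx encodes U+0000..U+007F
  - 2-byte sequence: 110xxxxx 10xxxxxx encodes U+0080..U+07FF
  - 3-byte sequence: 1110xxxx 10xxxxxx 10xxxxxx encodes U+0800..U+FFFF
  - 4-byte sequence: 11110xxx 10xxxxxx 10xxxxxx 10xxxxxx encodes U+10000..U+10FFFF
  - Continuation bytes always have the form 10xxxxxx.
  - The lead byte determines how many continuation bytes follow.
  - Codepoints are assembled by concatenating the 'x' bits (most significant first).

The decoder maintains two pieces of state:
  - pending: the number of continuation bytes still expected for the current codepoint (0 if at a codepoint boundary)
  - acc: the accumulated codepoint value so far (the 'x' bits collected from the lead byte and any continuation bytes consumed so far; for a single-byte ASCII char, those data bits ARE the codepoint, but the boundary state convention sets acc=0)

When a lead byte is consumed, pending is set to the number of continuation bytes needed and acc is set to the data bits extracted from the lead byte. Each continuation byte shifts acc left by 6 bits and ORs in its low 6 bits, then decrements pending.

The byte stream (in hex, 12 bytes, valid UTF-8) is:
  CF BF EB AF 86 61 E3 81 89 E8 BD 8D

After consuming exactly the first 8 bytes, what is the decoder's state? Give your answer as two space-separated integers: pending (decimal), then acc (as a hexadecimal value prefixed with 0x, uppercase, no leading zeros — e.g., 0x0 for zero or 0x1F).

Answer: 1 0xC1

Derivation:
Byte[0]=CF: 2-byte lead. pending=1, acc=0xF
Byte[1]=BF: continuation. acc=(acc<<6)|0x3F=0x3FF, pending=0
Byte[2]=EB: 3-byte lead. pending=2, acc=0xB
Byte[3]=AF: continuation. acc=(acc<<6)|0x2F=0x2EF, pending=1
Byte[4]=86: continuation. acc=(acc<<6)|0x06=0xBBC6, pending=0
Byte[5]=61: 1-byte. pending=0, acc=0x0
Byte[6]=E3: 3-byte lead. pending=2, acc=0x3
Byte[7]=81: continuation. acc=(acc<<6)|0x01=0xC1, pending=1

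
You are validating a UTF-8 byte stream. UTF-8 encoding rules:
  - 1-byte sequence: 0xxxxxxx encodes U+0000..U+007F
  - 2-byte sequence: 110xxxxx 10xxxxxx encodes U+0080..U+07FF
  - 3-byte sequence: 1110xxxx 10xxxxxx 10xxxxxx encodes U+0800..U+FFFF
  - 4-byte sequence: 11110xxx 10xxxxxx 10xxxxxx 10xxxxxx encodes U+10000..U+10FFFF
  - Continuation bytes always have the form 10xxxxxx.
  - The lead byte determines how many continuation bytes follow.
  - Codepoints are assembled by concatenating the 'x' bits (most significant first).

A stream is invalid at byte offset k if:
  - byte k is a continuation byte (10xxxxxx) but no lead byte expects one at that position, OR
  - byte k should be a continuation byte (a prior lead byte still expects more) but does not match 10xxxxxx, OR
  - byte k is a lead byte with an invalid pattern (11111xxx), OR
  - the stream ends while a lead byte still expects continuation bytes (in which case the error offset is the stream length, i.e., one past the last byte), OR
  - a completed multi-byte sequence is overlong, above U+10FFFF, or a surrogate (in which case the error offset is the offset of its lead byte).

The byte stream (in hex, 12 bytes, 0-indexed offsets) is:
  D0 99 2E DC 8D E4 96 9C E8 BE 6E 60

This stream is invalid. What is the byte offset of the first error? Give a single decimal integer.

Answer: 10

Derivation:
Byte[0]=D0: 2-byte lead, need 1 cont bytes. acc=0x10
Byte[1]=99: continuation. acc=(acc<<6)|0x19=0x419
Completed: cp=U+0419 (starts at byte 0)
Byte[2]=2E: 1-byte ASCII. cp=U+002E
Byte[3]=DC: 2-byte lead, need 1 cont bytes. acc=0x1C
Byte[4]=8D: continuation. acc=(acc<<6)|0x0D=0x70D
Completed: cp=U+070D (starts at byte 3)
Byte[5]=E4: 3-byte lead, need 2 cont bytes. acc=0x4
Byte[6]=96: continuation. acc=(acc<<6)|0x16=0x116
Byte[7]=9C: continuation. acc=(acc<<6)|0x1C=0x459C
Completed: cp=U+459C (starts at byte 5)
Byte[8]=E8: 3-byte lead, need 2 cont bytes. acc=0x8
Byte[9]=BE: continuation. acc=(acc<<6)|0x3E=0x23E
Byte[10]=6E: expected 10xxxxxx continuation. INVALID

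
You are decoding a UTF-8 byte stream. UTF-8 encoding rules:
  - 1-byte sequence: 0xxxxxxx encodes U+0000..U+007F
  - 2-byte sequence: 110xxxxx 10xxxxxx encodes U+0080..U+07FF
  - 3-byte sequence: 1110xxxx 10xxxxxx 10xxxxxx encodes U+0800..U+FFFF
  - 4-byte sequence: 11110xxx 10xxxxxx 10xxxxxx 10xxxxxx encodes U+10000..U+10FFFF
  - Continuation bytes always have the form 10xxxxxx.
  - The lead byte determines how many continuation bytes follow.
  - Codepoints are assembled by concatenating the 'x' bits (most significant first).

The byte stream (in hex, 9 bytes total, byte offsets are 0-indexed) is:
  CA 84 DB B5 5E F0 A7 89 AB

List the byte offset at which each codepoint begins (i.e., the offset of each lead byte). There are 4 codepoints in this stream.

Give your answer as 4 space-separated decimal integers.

Answer: 0 2 4 5

Derivation:
Byte[0]=CA: 2-byte lead, need 1 cont bytes. acc=0xA
Byte[1]=84: continuation. acc=(acc<<6)|0x04=0x284
Completed: cp=U+0284 (starts at byte 0)
Byte[2]=DB: 2-byte lead, need 1 cont bytes. acc=0x1B
Byte[3]=B5: continuation. acc=(acc<<6)|0x35=0x6F5
Completed: cp=U+06F5 (starts at byte 2)
Byte[4]=5E: 1-byte ASCII. cp=U+005E
Byte[5]=F0: 4-byte lead, need 3 cont bytes. acc=0x0
Byte[6]=A7: continuation. acc=(acc<<6)|0x27=0x27
Byte[7]=89: continuation. acc=(acc<<6)|0x09=0x9C9
Byte[8]=AB: continuation. acc=(acc<<6)|0x2B=0x2726B
Completed: cp=U+2726B (starts at byte 5)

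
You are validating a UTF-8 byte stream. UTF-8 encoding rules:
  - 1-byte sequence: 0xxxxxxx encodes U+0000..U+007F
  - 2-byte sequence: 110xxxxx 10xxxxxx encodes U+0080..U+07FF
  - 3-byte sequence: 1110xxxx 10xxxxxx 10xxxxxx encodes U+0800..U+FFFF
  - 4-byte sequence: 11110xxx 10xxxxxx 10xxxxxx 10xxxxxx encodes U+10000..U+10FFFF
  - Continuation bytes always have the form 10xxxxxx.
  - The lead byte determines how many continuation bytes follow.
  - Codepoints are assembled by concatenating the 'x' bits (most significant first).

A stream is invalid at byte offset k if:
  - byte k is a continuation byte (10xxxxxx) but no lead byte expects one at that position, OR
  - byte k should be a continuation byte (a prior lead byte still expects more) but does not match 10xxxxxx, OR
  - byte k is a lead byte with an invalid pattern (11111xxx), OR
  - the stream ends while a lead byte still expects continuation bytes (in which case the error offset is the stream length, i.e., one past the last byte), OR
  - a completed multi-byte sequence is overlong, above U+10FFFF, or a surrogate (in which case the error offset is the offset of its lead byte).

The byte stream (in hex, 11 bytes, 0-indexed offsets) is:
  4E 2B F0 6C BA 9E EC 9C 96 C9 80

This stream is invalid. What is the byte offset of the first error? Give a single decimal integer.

Byte[0]=4E: 1-byte ASCII. cp=U+004E
Byte[1]=2B: 1-byte ASCII. cp=U+002B
Byte[2]=F0: 4-byte lead, need 3 cont bytes. acc=0x0
Byte[3]=6C: expected 10xxxxxx continuation. INVALID

Answer: 3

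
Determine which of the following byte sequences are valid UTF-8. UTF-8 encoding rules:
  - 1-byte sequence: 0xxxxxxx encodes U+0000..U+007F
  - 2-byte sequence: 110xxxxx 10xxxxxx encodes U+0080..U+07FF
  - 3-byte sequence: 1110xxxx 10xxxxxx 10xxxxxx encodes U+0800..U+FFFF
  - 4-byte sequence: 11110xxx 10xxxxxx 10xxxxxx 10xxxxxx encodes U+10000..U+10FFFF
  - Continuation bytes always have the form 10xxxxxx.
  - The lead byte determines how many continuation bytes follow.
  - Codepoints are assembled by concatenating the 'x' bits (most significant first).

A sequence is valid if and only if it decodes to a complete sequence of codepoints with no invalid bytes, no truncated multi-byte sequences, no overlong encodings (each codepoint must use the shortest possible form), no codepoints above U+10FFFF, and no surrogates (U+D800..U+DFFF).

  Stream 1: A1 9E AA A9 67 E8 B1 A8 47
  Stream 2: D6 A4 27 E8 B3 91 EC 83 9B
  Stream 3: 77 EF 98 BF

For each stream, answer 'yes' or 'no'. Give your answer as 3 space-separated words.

Answer: no yes yes

Derivation:
Stream 1: error at byte offset 0. INVALID
Stream 2: decodes cleanly. VALID
Stream 3: decodes cleanly. VALID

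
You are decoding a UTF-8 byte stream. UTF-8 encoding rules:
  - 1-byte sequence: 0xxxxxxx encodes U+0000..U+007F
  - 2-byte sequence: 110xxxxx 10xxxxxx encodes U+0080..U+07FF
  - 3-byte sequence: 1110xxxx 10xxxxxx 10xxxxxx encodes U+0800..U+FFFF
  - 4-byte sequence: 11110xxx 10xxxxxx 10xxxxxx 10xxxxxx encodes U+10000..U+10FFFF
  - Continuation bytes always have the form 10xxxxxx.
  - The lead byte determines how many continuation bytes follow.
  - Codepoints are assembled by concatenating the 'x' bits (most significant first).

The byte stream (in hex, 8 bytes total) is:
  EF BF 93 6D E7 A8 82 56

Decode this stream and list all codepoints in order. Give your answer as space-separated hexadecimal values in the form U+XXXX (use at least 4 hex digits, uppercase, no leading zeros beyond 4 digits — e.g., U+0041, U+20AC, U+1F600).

Byte[0]=EF: 3-byte lead, need 2 cont bytes. acc=0xF
Byte[1]=BF: continuation. acc=(acc<<6)|0x3F=0x3FF
Byte[2]=93: continuation. acc=(acc<<6)|0x13=0xFFD3
Completed: cp=U+FFD3 (starts at byte 0)
Byte[3]=6D: 1-byte ASCII. cp=U+006D
Byte[4]=E7: 3-byte lead, need 2 cont bytes. acc=0x7
Byte[5]=A8: continuation. acc=(acc<<6)|0x28=0x1E8
Byte[6]=82: continuation. acc=(acc<<6)|0x02=0x7A02
Completed: cp=U+7A02 (starts at byte 4)
Byte[7]=56: 1-byte ASCII. cp=U+0056

Answer: U+FFD3 U+006D U+7A02 U+0056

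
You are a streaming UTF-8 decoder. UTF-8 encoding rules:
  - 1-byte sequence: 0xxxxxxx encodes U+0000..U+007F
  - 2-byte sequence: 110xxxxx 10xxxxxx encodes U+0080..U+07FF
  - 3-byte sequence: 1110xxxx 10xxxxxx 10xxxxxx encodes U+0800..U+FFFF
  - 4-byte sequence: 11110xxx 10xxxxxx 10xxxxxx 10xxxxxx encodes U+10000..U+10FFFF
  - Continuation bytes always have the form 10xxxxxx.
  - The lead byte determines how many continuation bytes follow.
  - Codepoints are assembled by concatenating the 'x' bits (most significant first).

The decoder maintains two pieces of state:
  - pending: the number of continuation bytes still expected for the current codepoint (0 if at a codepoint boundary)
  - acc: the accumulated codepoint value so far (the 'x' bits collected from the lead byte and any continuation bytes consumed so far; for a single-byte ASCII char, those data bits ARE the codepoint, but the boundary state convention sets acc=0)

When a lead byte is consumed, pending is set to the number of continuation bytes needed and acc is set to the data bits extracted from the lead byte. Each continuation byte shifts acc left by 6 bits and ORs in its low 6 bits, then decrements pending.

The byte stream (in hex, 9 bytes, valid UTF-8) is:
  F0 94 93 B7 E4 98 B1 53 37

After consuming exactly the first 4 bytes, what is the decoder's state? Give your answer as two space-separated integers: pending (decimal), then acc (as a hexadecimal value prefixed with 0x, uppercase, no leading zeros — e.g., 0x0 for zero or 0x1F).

Byte[0]=F0: 4-byte lead. pending=3, acc=0x0
Byte[1]=94: continuation. acc=(acc<<6)|0x14=0x14, pending=2
Byte[2]=93: continuation. acc=(acc<<6)|0x13=0x513, pending=1
Byte[3]=B7: continuation. acc=(acc<<6)|0x37=0x144F7, pending=0

Answer: 0 0x144F7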